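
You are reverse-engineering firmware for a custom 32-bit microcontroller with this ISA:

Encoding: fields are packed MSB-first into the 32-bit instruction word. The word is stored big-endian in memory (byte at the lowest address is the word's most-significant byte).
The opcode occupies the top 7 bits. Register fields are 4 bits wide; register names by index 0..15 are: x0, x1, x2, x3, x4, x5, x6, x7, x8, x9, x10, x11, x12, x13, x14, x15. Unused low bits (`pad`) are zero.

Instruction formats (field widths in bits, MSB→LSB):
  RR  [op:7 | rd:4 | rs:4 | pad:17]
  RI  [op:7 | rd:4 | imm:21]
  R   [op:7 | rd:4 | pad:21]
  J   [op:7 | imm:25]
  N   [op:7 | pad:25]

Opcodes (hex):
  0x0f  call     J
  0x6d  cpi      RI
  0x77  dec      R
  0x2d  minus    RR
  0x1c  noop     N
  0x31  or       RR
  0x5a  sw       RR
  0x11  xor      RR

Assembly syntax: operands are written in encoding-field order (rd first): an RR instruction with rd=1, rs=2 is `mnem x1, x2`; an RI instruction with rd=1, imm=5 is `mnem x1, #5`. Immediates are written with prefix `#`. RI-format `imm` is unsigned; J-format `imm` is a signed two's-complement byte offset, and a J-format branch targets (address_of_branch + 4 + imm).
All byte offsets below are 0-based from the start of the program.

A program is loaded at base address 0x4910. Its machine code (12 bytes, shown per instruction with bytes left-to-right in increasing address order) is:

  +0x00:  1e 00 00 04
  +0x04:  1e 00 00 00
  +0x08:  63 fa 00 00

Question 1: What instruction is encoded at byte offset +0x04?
call #0

@+04  big-endian(1e 00 00 00) = 0x1e000000
  opcode bits[31:25]=0xf: call/J
  imm: (w>>0)&0x1ffffff=0x0 → #0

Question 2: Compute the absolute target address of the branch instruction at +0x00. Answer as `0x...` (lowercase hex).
@+00  big-endian(1e 00 00 04) = 0x1e000004
  op=0x1e000004>>25=0xf ⇒ call (J)
  imm: (w>>0)&0x1ffffff=0x4 → #4
  target = base 0x4910 + off 0x00 + 4 + imm 4 = 0x4918

0x4918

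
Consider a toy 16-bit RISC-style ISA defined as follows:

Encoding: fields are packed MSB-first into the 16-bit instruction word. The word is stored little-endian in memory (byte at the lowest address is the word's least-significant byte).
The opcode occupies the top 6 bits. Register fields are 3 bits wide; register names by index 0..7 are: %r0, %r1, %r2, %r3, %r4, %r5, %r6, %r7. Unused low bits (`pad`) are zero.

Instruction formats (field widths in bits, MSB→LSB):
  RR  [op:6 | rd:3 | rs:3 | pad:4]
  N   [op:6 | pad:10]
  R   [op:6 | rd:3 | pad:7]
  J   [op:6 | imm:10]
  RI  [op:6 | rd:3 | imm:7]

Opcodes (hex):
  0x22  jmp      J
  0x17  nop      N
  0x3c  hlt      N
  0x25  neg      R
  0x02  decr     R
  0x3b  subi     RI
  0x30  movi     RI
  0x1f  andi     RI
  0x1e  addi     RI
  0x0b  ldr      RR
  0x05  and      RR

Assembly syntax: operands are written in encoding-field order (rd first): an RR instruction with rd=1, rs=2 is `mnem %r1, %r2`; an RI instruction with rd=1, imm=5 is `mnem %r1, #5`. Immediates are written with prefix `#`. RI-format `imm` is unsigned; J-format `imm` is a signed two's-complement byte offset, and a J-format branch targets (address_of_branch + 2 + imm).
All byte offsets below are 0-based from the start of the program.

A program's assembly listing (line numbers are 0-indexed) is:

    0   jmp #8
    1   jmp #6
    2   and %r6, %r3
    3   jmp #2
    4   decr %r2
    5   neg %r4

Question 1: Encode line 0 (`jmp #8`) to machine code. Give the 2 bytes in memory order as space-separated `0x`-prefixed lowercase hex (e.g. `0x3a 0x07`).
L0: jmp op=0x22:6|imm=8:10 ⇒ 0x8808 ⇒ little 08 88

0x08 0x88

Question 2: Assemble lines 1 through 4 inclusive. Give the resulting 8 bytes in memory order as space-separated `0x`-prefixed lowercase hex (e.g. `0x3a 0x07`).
1. jmp fields op=0x22:6|imm=6:10 → word 8806h → 06 88
2. and fields op=0x5:6|rd=6:3|rs=3:3|pad=0:4 → word 1730h → 30 17
3. jmp fields op=0x22:6|imm=2:10 → word 8802h → 02 88
4. decr fields op=0x2:6|rd=2:3|pad=0:7 → word 0900h → 00 09

0x06 0x88 0x30 0x17 0x02 0x88 0x00 0x09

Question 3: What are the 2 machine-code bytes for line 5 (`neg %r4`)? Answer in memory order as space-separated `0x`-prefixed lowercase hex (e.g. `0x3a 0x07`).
5. neg fields op=0x25:6|rd=4:3|pad=0:7 → word 9600h → 00 96

0x00 0x96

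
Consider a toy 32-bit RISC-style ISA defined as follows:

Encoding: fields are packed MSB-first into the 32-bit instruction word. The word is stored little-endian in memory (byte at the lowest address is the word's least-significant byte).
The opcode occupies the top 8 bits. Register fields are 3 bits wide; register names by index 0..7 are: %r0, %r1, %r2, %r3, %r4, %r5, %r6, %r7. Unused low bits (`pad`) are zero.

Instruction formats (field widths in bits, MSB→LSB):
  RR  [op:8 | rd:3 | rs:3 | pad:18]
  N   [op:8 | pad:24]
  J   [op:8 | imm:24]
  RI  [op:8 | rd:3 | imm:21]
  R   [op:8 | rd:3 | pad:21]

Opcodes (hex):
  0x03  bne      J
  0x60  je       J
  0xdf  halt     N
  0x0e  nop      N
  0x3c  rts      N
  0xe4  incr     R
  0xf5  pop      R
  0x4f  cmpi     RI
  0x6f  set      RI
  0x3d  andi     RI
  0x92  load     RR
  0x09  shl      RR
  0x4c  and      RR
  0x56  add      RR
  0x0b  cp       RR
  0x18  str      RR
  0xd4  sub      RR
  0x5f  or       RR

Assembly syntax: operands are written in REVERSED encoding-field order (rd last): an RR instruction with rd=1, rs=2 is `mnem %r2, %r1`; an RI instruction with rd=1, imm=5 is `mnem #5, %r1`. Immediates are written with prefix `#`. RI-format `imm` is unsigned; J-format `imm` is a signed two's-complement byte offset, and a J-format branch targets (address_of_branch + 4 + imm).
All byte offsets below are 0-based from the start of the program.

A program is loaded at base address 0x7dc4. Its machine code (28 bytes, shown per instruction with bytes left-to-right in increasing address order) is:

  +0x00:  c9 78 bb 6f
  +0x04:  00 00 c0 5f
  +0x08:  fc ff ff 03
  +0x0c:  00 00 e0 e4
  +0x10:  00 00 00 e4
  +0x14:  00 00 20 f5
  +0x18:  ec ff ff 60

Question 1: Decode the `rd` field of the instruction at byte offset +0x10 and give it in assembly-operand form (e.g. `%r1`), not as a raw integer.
+0x10: 00 00 00 e4 ⇒ word 0xe4000000 (little)
  op=0xe4000000>>24=0xe4 ⇒ incr (R)
  rd: (w>>21)&0x7=0x0 → %r0

%r0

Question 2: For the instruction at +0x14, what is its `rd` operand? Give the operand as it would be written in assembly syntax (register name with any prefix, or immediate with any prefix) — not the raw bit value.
+0x14: 00 00 20 f5 ⇒ word 0xf5200000 (little)
  opcode bits[31:24]=0xf5: pop/R
  rd: (w>>21)&0x7=0x1 → %r1

%r1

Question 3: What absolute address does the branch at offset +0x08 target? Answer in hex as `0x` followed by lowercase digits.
0x7dcc

+0x08: fc ff ff 03 ⇒ word 0x03fffffc (little)
  top 8b → 0x3 → bne [J]
  imm@[23:0]=0xfffffc (s24→-4) ⇒ #-4
  target = base 0x7dc4 + off 0x08 + 4 + imm -4 = 0x7dcc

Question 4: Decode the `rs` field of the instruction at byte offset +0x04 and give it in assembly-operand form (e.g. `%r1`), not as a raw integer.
%r0

+0x04: 00 00 c0 5f ⇒ word 0x5fc00000 (little)
  top 8b → 0x5f → or [RR]
  [23:21] rd=6 = %r6
  [20:18] rs=0 = %r0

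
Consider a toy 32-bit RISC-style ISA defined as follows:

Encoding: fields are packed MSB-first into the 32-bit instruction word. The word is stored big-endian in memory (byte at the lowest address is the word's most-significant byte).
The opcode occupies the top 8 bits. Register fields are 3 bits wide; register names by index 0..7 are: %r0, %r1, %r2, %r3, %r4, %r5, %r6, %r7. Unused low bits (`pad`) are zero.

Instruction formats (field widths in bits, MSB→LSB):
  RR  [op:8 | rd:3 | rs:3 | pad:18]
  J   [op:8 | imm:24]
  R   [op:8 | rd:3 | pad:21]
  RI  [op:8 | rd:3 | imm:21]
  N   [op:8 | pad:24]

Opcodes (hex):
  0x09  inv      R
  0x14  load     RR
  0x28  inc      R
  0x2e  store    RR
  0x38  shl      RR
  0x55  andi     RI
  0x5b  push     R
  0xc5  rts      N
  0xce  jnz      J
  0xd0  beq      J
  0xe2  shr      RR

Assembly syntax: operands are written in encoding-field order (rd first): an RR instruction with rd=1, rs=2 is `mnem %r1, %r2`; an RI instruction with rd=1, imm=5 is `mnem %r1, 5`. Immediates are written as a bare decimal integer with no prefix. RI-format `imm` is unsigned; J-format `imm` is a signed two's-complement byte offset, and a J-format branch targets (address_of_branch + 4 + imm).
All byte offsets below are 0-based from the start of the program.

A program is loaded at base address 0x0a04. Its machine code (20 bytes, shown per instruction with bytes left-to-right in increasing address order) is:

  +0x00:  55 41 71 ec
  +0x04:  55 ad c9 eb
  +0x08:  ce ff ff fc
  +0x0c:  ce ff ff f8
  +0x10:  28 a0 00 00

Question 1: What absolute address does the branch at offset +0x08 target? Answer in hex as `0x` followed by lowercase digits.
off 0x08: read ce ff ff fc as big → 0xcefffffc
  op=0xcefffffc>>24=0xce ⇒ jnz (J)
  imm@[23:0]=0xfffffc (s24→-4) ⇒ -4
  target = base 0x0a04 + off 0x08 + 4 + imm -4 = 0x0a0c

0x0a0c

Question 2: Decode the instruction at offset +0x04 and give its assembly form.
+0x04: 55 ad c9 eb ⇒ word 0x55adc9eb (big)
  op=0x55adc9eb>>24=0x55 ⇒ andi (RI)
  rd@[23:21]=0x5 ⇒ %r5
  imm@[20:0]=0xdc9eb ⇒ 903659

andi %r5, 903659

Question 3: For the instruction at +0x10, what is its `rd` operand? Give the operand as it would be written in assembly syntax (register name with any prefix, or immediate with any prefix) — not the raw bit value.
+0x10: 28 a0 00 00 ⇒ word 0x28a00000 (big)
  op=0x28a00000>>24=0x28 ⇒ inc (R)
  rd@[23:21]=0x5 ⇒ %r5

%r5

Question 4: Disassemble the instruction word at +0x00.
+0x00: 55 41 71 ec ⇒ word 0x554171ec (big)
  op=0x554171ec>>24=0x55 ⇒ andi (RI)
  rd@[23:21]=0x2 ⇒ %r2
  imm@[20:0]=0x171ec ⇒ 94700

andi %r2, 94700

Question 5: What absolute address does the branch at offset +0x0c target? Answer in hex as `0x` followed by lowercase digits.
+0x0c: ce ff ff f8 ⇒ word 0xcefffff8 (big)
  top 8b → 0xce → jnz [J]
  [23:0] imm=16777208 (s24→-8) = -8
  target = base 0x0a04 + off 0x0c + 4 + imm -8 = 0x0a0c

0x0a0c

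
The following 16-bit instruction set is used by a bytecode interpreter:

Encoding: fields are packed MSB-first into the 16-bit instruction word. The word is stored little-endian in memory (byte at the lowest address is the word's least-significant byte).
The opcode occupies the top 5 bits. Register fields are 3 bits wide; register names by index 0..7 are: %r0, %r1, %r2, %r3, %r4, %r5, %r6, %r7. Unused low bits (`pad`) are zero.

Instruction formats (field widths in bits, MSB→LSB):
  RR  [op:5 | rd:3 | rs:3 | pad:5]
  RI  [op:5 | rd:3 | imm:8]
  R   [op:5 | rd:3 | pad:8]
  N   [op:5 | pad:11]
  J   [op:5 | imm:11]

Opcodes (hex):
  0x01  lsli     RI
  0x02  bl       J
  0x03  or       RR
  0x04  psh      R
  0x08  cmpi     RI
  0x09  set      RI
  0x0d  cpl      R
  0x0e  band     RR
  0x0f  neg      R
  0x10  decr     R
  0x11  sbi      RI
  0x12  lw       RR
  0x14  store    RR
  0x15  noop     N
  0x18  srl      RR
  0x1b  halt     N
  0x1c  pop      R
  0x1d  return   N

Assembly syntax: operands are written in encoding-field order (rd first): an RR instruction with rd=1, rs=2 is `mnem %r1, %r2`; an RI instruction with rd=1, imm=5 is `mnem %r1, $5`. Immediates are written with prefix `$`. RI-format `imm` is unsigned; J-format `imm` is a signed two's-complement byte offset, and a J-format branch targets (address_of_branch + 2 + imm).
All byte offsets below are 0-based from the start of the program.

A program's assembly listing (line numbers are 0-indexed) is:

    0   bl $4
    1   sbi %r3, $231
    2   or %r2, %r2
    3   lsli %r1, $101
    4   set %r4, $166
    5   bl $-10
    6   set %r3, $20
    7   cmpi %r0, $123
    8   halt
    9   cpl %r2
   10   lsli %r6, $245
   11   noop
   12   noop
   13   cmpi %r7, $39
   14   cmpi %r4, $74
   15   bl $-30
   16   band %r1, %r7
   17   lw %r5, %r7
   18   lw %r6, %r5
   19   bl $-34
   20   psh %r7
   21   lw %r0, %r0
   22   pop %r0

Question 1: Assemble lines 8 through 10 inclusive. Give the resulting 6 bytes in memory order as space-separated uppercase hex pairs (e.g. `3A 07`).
line 8 (halt): pack op=0x1b:5|pad=0:11 = 0xd800; little→ 00 d8
line 9 (cpl): pack op=0xd:5|rd=2:3|pad=0:8 = 0x6a00; little→ 00 6a
line 10 (lsli): pack op=0x1:5|rd=6:3|imm=245:8 = 0x0ef5; little→ f5 0e

00 D8 00 6A F5 0E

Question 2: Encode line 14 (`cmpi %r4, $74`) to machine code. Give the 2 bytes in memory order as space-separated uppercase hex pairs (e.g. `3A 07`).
4A 44

L14: cmpi op=0x8:5|rd=4:3|imm=74:8 ⇒ 0x444a ⇒ little 4a 44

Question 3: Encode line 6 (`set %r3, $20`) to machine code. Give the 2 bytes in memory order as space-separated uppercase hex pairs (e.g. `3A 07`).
line 6 (set): pack op=0x9:5|rd=3:3|imm=20:8 = 0x4b14; little→ 14 4b

14 4B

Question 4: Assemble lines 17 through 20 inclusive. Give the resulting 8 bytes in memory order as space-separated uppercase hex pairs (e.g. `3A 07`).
line 17 (lw): pack op=0x12:5|rd=5:3|rs=7:3|pad=0:5 = 0x95e0; little→ e0 95
line 18 (lw): pack op=0x12:5|rd=6:3|rs=5:3|pad=0:5 = 0x96a0; little→ a0 96
line 19 (bl): pack op=0x2:5|imm=-34:11 = 0x17de; little→ de 17
line 20 (psh): pack op=0x4:5|rd=7:3|pad=0:8 = 0x2700; little→ 00 27

E0 95 A0 96 DE 17 00 27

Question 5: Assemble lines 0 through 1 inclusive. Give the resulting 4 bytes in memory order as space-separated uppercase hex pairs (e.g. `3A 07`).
0. bl fields op=0x2:5|imm=4:11 → word 1004h → 04 10
1. sbi fields op=0x11:5|rd=3:3|imm=231:8 → word 8be7h → e7 8b

04 10 E7 8B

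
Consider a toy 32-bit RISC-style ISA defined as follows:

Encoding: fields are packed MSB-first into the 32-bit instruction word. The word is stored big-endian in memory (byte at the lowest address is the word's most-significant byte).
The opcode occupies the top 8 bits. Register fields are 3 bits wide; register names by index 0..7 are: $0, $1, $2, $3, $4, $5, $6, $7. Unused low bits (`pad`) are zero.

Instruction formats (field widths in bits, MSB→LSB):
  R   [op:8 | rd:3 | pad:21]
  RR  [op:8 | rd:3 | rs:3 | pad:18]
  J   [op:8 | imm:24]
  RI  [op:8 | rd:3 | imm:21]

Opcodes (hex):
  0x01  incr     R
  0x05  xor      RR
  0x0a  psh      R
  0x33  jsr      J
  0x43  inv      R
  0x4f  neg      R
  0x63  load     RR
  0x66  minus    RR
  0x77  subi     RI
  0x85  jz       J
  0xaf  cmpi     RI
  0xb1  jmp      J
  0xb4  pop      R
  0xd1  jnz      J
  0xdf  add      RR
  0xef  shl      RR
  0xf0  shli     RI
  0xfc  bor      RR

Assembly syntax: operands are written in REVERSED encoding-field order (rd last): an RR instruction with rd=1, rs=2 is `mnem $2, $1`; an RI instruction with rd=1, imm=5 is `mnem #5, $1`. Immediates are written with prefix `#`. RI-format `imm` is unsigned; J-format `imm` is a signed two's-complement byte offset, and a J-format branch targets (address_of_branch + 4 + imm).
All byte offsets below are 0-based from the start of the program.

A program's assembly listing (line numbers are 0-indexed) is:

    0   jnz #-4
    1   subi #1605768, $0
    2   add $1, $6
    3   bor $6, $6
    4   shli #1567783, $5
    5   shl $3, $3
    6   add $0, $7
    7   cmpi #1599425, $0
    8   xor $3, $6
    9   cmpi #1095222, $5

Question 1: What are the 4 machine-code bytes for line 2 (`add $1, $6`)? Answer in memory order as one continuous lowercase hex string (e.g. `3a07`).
line 2 (add): pack op=0xdf:8|rd=6:3|rs=1:3|pad=0:18 = 0xdfc40000; big→ df c4 00 00

dfc40000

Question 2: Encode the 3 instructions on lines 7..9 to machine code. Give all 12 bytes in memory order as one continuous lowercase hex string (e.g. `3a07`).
line 7 (cmpi): pack op=0xaf:8|rd=0:3|imm=1599425:21 = 0xaf1867c1; big→ af 18 67 c1
line 8 (xor): pack op=0x5:8|rd=6:3|rs=3:3|pad=0:18 = 0x05cc0000; big→ 05 cc 00 00
line 9 (cmpi): pack op=0xaf:8|rd=5:3|imm=1095222:21 = 0xafb0b636; big→ af b0 b6 36

af1867c105cc0000afb0b636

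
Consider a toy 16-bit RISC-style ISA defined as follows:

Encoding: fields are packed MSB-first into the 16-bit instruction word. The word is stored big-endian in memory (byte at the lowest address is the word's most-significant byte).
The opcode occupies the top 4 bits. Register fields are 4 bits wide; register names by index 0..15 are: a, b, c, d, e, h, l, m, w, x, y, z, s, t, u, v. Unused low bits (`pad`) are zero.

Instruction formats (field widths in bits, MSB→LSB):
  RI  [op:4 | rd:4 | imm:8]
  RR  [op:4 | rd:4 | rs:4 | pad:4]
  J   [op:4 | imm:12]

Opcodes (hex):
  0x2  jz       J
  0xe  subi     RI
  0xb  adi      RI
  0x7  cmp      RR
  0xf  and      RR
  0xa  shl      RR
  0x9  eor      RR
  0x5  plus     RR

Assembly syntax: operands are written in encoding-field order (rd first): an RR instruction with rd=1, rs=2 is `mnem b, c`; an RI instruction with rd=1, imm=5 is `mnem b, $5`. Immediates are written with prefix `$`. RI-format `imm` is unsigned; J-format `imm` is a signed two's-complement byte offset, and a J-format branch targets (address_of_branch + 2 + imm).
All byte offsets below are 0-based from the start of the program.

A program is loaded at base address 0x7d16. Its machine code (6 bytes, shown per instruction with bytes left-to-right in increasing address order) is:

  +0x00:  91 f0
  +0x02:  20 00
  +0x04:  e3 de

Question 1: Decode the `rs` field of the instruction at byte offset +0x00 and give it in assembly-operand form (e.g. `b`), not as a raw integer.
v

@+00  big-endian(91 f0) = 0x91f0
  top 4b → 0x9 → eor [RR]
  rd: (w>>8)&0xf=0x1 → b
  rs: (w>>4)&0xf=0xf → v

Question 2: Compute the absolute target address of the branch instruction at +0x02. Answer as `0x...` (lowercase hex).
@+02  big-endian(20 00) = 0x2000
  opcode bits[15:12]=0x2: jz/J
  [11:0] imm=0 = $0
  target = base 0x7d16 + off 0x02 + 2 + imm 0 = 0x7d1a

0x7d1a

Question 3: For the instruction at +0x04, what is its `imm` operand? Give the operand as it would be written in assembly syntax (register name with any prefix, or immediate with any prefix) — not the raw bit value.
[04] e3 de → 0xe3de
  top 4b → 0xe → subi [RI]
  rd@[11:8]=0x3 ⇒ d
  imm@[7:0]=0xde ⇒ $222

$222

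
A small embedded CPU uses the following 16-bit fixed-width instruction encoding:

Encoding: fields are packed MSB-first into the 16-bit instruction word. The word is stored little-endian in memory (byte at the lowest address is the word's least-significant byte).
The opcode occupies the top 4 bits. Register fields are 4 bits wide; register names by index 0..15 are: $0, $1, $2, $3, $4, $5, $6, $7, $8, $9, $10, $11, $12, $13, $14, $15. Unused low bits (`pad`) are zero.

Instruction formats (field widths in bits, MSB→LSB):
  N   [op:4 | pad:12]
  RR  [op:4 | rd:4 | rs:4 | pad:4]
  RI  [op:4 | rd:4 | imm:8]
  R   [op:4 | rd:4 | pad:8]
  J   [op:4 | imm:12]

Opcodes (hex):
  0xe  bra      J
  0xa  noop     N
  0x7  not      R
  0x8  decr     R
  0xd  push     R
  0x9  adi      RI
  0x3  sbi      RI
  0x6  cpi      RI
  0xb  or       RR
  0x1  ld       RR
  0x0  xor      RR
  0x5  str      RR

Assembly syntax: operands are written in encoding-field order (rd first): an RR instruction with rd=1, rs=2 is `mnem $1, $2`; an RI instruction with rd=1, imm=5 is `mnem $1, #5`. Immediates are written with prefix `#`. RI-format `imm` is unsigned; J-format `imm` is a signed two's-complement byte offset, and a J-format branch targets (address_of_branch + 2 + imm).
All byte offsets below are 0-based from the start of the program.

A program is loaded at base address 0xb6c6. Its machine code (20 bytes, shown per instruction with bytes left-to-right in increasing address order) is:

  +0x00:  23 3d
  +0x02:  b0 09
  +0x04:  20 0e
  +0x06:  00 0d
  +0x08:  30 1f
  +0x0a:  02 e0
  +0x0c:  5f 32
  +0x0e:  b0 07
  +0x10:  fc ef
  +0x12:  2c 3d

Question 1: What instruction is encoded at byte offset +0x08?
ld $15, $3

off 0x08: read 30 1f as little → 0x1f30
  op=0x1f30>>12=0x1 ⇒ ld (RR)
  [11:8] rd=15 = $15
  [7:4] rs=3 = $3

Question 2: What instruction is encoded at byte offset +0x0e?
xor $7, $11

@+0e  little-endian(b0 07) = 0x07b0
  opcode bits[15:12]=0x0: xor/RR
  [11:8] rd=7 = $7
  [7:4] rs=11 = $11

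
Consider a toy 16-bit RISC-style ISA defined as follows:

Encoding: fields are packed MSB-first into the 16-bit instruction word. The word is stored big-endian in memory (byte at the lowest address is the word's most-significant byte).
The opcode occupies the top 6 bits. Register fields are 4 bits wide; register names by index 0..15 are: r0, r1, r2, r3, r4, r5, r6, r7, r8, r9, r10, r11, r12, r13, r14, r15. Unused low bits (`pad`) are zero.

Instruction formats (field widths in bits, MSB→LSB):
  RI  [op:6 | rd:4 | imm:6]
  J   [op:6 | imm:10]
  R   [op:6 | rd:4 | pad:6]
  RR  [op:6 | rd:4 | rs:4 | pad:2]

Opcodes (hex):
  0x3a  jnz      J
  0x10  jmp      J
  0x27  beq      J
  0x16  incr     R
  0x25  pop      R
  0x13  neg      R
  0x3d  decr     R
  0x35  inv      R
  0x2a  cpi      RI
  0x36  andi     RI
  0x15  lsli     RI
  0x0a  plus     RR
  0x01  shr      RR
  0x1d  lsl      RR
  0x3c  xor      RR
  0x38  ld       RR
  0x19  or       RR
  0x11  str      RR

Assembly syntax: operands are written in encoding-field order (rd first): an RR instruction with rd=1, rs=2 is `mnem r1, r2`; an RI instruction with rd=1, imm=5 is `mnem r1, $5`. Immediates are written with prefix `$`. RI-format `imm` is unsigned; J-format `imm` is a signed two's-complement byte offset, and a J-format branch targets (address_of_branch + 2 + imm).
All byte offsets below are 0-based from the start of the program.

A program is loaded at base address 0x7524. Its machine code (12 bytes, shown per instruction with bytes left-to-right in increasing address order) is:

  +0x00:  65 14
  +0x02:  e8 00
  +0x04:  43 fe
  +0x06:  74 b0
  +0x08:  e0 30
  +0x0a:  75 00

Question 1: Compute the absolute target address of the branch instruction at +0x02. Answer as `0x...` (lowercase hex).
[02] e8 00 → 0xe800
  op=0xe800>>10=0x3a ⇒ jnz (J)
  imm@[9:0]=0x0 ⇒ $0
  target = base 0x7524 + off 0x02 + 2 + imm 0 = 0x7528

0x7528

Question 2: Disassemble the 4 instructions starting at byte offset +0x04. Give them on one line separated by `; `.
+0x04: 43 fe ⇒ word 0x43fe (big)
  top 6b → 0x10 → jmp [J]
  imm: (w>>0)&0x3ff=0x3fe (s10→-2) → $-2
+0x06: 74 b0 ⇒ word 0x74b0 (big)
  top 6b → 0x1d → lsl [RR]
  rd: (w>>6)&0xf=0x2 → r2
  rs: (w>>2)&0xf=0xc → r12
+0x08: e0 30 ⇒ word 0xe030 (big)
  top 6b → 0x38 → ld [RR]
  rd: (w>>6)&0xf=0x0 → r0
  rs: (w>>2)&0xf=0xc → r12
+0x0a: 75 00 ⇒ word 0x7500 (big)
  top 6b → 0x1d → lsl [RR]
  rd: (w>>6)&0xf=0x4 → r4
  rs: (w>>2)&0xf=0x0 → r0

jmp $-2; lsl r2, r12; ld r0, r12; lsl r4, r0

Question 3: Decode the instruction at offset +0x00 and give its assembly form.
@+00  big-endian(65 14) = 0x6514
  op=0x6514>>10=0x19 ⇒ or (RR)
  rd@[9:6]=0x4 ⇒ r4
  rs@[5:2]=0x5 ⇒ r5

or r4, r5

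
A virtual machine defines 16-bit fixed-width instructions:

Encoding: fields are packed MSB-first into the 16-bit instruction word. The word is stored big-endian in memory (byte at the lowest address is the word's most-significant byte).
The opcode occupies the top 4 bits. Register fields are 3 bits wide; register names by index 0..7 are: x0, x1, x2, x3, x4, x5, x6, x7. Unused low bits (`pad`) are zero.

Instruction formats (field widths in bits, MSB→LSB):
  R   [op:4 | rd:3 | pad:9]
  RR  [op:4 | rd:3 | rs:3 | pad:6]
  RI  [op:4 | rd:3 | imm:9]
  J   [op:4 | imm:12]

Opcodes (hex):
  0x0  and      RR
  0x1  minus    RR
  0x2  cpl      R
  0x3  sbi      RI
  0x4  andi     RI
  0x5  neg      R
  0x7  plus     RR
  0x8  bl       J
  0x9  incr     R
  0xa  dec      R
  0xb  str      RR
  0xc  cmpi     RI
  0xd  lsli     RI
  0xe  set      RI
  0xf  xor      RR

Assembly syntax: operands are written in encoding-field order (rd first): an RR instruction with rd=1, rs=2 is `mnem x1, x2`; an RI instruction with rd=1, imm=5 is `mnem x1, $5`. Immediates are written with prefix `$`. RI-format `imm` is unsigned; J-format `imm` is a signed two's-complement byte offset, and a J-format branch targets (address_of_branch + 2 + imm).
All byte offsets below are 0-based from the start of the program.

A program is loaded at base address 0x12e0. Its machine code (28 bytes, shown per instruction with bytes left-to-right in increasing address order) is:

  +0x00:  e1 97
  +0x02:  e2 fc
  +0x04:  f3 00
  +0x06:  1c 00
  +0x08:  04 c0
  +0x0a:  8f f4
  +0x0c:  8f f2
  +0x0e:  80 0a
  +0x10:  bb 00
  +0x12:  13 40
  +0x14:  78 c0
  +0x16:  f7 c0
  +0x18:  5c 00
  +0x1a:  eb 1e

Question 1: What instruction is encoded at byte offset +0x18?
[18] 5c 00 → 0x5c00
  opcode bits[15:12]=0x5: neg/R
  rd@[11:9]=0x6 ⇒ x6

neg x6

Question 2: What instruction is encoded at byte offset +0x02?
off 0x02: read e2 fc as big → 0xe2fc
  top 4b → 0xe → set [RI]
  rd@[11:9]=0x1 ⇒ x1
  imm@[8:0]=0xfc ⇒ $252

set x1, $252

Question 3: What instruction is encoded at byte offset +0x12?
+0x12: 13 40 ⇒ word 0x1340 (big)
  top 4b → 0x1 → minus [RR]
  [11:9] rd=1 = x1
  [8:6] rs=5 = x5

minus x1, x5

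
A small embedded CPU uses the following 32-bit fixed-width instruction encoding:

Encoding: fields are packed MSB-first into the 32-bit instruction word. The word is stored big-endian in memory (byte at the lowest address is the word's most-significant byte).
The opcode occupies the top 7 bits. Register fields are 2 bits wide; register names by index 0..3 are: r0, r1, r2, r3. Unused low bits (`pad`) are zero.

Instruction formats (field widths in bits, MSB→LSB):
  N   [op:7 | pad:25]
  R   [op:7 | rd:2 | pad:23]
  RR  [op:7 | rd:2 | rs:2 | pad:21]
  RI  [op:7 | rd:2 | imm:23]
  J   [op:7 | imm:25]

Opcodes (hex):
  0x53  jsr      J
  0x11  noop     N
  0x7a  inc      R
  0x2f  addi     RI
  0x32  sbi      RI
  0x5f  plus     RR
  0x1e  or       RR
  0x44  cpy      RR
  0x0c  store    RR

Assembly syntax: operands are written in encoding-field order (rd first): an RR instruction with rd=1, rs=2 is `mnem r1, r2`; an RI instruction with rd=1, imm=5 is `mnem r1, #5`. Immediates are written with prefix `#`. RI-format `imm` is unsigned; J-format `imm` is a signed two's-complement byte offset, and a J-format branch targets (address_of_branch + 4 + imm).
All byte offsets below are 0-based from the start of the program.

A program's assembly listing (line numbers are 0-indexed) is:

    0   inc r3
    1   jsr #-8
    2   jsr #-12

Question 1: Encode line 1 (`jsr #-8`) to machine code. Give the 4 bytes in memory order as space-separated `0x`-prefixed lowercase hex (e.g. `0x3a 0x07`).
L1: jsr op=0x53:7|imm=-8:25 ⇒ 0xa7fffff8 ⇒ big a7 ff ff f8

0xa7 0xff 0xff 0xf8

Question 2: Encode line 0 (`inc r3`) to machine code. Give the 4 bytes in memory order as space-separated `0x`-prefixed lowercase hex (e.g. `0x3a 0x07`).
L0: inc op=0x7a:7|rd=3:2|pad=0:23 ⇒ 0xf5800000 ⇒ big f5 80 00 00

0xf5 0x80 0x00 0x00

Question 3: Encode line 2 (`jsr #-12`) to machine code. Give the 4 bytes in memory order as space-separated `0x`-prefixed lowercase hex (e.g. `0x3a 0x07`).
line 2 (jsr): pack op=0x53:7|imm=-12:25 = 0xa7fffff4; big→ a7 ff ff f4

0xa7 0xff 0xff 0xf4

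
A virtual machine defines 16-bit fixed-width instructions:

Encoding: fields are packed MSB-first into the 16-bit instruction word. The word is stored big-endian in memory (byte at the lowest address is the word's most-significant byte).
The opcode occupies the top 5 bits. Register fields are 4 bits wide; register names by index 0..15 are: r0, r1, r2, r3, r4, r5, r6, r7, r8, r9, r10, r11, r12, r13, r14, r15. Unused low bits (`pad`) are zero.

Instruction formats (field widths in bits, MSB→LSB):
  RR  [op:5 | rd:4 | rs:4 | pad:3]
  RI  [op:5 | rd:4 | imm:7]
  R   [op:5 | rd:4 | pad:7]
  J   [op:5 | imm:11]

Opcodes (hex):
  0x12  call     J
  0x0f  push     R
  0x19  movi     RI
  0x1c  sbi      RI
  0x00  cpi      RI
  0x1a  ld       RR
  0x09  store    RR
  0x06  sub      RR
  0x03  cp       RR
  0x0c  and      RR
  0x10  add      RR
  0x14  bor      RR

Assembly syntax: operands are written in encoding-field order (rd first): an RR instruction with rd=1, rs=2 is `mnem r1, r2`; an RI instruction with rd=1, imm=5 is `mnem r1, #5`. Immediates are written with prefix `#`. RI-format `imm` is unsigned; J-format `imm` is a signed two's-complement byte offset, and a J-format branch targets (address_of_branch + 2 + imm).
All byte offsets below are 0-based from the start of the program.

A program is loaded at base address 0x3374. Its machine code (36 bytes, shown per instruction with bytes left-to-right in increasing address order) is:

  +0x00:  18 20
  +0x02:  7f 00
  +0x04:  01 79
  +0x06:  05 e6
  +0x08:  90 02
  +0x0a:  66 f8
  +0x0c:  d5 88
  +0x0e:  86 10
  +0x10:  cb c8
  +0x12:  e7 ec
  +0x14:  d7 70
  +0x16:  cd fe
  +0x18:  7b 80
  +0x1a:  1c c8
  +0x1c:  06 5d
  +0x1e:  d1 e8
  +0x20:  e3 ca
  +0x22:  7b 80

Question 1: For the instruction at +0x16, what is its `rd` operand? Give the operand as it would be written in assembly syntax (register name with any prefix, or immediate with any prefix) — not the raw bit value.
r11

@+16  big-endian(cd fe) = 0xcdfe
  op=0xcdfe>>11=0x19 ⇒ movi (RI)
  [10:7] rd=11 = r11
  [6:0] imm=126 = #126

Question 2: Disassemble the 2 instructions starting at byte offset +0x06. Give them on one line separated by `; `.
cpi r11, #102; call #2

@+06  big-endian(05 e6) = 0x05e6
  top 5b → 0x0 → cpi [RI]
  rd@[10:7]=0xb ⇒ r11
  imm@[6:0]=0x66 ⇒ #102
@+08  big-endian(90 02) = 0x9002
  top 5b → 0x12 → call [J]
  imm@[10:0]=0x2 ⇒ #2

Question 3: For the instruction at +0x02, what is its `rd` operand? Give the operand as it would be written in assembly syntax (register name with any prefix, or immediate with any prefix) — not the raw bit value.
r14

off 0x02: read 7f 00 as big → 0x7f00
  opcode bits[15:11]=0xf: push/R
  [10:7] rd=14 = r14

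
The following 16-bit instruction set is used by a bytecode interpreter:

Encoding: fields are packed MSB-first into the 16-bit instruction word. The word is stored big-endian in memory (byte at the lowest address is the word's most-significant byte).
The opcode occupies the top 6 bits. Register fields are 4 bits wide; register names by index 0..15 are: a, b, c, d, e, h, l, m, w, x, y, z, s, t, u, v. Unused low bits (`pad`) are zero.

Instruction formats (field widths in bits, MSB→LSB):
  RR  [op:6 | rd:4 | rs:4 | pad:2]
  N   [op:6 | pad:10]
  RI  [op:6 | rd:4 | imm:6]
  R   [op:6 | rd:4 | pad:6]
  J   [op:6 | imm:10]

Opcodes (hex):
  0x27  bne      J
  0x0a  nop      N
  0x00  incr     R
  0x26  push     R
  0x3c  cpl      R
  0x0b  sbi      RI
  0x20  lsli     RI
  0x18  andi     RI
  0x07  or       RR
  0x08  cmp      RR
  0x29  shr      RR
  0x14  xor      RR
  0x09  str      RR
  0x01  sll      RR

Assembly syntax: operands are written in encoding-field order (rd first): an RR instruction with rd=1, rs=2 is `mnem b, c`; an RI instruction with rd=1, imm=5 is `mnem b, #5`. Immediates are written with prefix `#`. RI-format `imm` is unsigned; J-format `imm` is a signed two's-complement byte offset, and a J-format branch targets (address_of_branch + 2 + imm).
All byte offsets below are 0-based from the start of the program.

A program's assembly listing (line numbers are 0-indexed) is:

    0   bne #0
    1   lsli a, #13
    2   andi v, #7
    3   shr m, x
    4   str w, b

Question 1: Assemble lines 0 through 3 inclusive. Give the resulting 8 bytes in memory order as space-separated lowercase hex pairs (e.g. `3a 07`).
9c 00 80 0d 63 c7 a5 e4

0. bne fields op=0x27:6|imm=0:10 → word 9c00h → 9c 00
1. lsli fields op=0x20:6|rd=0:4|imm=13:6 → word 800dh → 80 0d
2. andi fields op=0x18:6|rd=15:4|imm=7:6 → word 63c7h → 63 c7
3. shr fields op=0x29:6|rd=7:4|rs=9:4|pad=0:2 → word a5e4h → a5 e4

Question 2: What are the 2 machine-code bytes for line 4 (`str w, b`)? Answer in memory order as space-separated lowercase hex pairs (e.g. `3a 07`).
L4: str op=0x9:6|rd=8:4|rs=1:4|pad=0:2 ⇒ 0x2604 ⇒ big 26 04

26 04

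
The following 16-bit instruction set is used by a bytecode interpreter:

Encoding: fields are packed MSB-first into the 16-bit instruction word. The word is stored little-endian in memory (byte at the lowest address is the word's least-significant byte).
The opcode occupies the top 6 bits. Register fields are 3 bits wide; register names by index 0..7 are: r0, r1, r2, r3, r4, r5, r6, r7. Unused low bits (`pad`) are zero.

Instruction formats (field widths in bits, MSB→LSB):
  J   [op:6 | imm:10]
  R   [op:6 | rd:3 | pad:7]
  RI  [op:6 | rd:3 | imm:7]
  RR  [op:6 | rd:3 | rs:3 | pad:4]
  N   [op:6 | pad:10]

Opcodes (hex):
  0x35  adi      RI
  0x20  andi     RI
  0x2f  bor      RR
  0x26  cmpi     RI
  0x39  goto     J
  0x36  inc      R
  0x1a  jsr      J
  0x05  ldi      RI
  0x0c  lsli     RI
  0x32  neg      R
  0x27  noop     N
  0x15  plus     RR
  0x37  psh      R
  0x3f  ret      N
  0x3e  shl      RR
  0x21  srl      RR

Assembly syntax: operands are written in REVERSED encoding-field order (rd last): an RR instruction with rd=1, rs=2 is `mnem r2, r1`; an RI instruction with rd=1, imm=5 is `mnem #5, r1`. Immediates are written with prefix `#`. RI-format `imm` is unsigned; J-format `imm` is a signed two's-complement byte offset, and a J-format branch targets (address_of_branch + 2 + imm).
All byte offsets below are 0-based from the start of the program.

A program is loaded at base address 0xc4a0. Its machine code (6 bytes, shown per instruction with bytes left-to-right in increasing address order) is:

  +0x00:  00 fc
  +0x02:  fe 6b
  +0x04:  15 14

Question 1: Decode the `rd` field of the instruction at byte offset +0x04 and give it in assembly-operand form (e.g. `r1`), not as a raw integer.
r0

off 0x04: read 15 14 as little → 0x1415
  opcode bits[15:10]=0x5: ldi/RI
  rd: (w>>7)&0x7=0x0 → r0
  imm: (w>>0)&0x7f=0x15 → #21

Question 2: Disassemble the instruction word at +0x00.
@+00  little-endian(00 fc) = 0xfc00
  opcode bits[15:10]=0x3f: ret/N

ret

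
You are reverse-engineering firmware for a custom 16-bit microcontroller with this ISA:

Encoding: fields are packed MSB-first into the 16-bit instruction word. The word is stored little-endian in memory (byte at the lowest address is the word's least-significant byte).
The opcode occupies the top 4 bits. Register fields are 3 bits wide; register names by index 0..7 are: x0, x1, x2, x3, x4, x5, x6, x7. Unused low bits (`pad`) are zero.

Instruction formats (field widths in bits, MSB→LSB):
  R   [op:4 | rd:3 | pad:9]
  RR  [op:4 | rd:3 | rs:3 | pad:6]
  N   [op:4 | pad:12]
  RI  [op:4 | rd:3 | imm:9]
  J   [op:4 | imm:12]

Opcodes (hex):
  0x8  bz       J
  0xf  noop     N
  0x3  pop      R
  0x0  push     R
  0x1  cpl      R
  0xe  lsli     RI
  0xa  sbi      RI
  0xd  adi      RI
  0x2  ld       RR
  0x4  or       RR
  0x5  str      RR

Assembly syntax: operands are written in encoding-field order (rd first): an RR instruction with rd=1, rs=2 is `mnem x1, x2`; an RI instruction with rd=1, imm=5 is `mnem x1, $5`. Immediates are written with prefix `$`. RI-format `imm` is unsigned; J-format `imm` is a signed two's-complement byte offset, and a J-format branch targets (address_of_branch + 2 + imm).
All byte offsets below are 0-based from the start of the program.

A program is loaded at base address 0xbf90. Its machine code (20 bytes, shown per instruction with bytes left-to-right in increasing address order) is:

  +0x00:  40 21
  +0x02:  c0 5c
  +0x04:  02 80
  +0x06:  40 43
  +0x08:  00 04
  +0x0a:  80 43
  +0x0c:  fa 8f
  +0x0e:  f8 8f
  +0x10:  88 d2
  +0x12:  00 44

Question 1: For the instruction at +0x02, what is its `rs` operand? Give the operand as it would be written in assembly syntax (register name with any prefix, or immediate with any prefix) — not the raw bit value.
x3

+0x02: c0 5c ⇒ word 0x5cc0 (little)
  top 4b → 0x5 → str [RR]
  rd: (w>>9)&0x7=0x6 → x6
  rs: (w>>6)&0x7=0x3 → x3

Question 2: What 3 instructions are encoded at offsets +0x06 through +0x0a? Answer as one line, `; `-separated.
or x1, x5; push x2; or x1, x6

off 0x06: read 40 43 as little → 0x4340
  op=0x4340>>12=0x4 ⇒ or (RR)
  [11:9] rd=1 = x1
  [8:6] rs=5 = x5
off 0x08: read 00 04 as little → 0x0400
  op=0x0400>>12=0x0 ⇒ push (R)
  [11:9] rd=2 = x2
off 0x0a: read 80 43 as little → 0x4380
  op=0x4380>>12=0x4 ⇒ or (RR)
  [11:9] rd=1 = x1
  [8:6] rs=6 = x6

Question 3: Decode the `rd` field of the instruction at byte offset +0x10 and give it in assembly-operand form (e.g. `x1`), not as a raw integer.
x1

off 0x10: read 88 d2 as little → 0xd288
  op=0xd288>>12=0xd ⇒ adi (RI)
  [11:9] rd=1 = x1
  [8:0] imm=136 = $136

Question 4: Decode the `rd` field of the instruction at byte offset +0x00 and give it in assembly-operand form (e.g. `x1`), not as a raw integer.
[00] 40 21 → 0x2140
  top 4b → 0x2 → ld [RR]
  [11:9] rd=0 = x0
  [8:6] rs=5 = x5

x0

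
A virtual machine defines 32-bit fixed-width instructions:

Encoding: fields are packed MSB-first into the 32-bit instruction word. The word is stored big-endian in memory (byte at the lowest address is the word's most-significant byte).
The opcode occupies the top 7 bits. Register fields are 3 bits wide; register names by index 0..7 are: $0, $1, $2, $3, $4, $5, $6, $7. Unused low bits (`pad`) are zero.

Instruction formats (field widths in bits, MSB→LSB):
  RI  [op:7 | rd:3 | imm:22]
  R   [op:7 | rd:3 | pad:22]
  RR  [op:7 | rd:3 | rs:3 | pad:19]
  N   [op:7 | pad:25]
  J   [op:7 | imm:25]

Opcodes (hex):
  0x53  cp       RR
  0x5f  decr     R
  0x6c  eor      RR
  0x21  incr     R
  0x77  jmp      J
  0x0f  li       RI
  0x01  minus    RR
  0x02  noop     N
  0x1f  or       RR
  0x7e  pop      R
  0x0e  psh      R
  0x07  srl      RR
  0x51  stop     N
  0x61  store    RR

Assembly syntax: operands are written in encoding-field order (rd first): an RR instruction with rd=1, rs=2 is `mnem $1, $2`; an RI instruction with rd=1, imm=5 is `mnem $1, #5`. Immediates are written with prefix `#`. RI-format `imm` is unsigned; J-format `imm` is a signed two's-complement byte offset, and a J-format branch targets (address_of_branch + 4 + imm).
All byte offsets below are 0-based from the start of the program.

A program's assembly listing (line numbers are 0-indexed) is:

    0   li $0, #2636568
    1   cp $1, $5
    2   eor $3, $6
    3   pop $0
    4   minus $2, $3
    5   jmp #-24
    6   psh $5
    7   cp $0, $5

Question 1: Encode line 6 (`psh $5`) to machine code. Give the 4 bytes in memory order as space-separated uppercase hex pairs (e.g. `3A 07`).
line 6 (psh): pack op=0xe:7|rd=5:3|pad=0:22 = 0x1d400000; big→ 1d 40 00 00

1D 40 00 00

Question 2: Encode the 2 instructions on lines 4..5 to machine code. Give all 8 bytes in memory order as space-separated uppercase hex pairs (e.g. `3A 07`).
02 98 00 00 EF FF FF E8

4. minus fields op=0x1:7|rd=2:3|rs=3:3|pad=0:19 → word 02980000h → 02 98 00 00
5. jmp fields op=0x77:7|imm=-24:25 → word efffffe8h → ef ff ff e8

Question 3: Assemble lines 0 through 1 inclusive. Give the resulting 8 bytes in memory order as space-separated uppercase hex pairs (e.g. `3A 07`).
line 0 (li): pack op=0xf:7|rd=0:3|imm=2636568:22 = 0x1e283b18; big→ 1e 28 3b 18
line 1 (cp): pack op=0x53:7|rd=1:3|rs=5:3|pad=0:19 = 0xa6680000; big→ a6 68 00 00

1E 28 3B 18 A6 68 00 00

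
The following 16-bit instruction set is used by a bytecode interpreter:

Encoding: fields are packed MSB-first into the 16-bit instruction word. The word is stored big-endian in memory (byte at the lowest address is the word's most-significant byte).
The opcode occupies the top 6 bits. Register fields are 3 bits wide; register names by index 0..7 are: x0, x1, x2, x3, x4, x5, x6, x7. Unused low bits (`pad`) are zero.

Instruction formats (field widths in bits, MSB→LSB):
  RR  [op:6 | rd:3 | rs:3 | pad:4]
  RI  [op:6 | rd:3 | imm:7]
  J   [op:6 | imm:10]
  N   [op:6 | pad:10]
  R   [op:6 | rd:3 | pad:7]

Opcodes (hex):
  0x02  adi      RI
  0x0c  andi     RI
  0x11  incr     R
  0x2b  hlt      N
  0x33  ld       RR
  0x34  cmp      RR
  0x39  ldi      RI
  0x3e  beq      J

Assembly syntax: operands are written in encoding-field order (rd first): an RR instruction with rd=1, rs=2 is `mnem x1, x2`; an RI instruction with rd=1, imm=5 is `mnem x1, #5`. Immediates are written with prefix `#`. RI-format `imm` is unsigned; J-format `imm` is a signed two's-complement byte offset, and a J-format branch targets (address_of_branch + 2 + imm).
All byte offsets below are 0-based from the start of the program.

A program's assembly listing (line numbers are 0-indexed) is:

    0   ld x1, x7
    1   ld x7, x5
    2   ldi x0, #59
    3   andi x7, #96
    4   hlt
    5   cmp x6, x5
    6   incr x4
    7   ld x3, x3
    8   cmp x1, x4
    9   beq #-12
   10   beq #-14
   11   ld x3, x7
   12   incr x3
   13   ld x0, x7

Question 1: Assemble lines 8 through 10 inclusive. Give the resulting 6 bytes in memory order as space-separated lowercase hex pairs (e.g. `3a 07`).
8. cmp fields op=0x34:6|rd=1:3|rs=4:3|pad=0:4 → word d0c0h → d0 c0
9. beq fields op=0x3e:6|imm=-12:10 → word fbf4h → fb f4
10. beq fields op=0x3e:6|imm=-14:10 → word fbf2h → fb f2

d0 c0 fb f4 fb f2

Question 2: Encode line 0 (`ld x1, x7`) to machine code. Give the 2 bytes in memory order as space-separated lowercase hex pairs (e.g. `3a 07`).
0. ld fields op=0x33:6|rd=1:3|rs=7:3|pad=0:4 → word ccf0h → cc f0

cc f0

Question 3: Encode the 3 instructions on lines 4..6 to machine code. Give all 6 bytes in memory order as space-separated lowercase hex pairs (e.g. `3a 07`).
L4: hlt op=0x2b:6|pad=0:10 ⇒ 0xac00 ⇒ big ac 00
L5: cmp op=0x34:6|rd=6:3|rs=5:3|pad=0:4 ⇒ 0xd350 ⇒ big d3 50
L6: incr op=0x11:6|rd=4:3|pad=0:7 ⇒ 0x4600 ⇒ big 46 00

ac 00 d3 50 46 00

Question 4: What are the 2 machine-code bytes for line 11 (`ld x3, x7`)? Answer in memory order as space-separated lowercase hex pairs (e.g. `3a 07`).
cd f0

L11: ld op=0x33:6|rd=3:3|rs=7:3|pad=0:4 ⇒ 0xcdf0 ⇒ big cd f0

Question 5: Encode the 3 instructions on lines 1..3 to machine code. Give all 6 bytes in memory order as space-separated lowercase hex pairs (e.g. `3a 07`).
L1: ld op=0x33:6|rd=7:3|rs=5:3|pad=0:4 ⇒ 0xcfd0 ⇒ big cf d0
L2: ldi op=0x39:6|rd=0:3|imm=59:7 ⇒ 0xe43b ⇒ big e4 3b
L3: andi op=0xc:6|rd=7:3|imm=96:7 ⇒ 0x33e0 ⇒ big 33 e0

cf d0 e4 3b 33 e0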